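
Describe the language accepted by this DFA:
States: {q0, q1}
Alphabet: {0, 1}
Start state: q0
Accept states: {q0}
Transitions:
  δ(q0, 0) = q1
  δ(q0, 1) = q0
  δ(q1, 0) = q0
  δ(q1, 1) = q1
Analyzing the DFA structure:
Start state: q0
Accept states: {q0}
Interpreting what each state remembers (checking against the transitions):
  q0: an even number of 0s has been read so far
  q1: an odd number of 0s has been read so far
  δ(q0, 0): in q0 (an even number of 0s has been read so far), after reading 0 we have: an odd number of 0s has been read so far → q1
  δ(q0, 1): in q0 (an even number of 0s has been read so far), after reading 1 we have: an even number of 0s has been read so far → q0
  δ(q1, 0): in q1 (an odd number of 0s has been read so far), after reading 0 we have: an even number of 0s has been read so far → q0
  δ(q1, 1): in q1 (an odd number of 0s has been read so far), after reading 1 we have: an odd number of 0s has been read so far → q1
A string is accepted iff it ends in {q0}, i.e. an even number of 0s has been read so far.
Language: All binary strings with an even number of 0s

Final answer: All binary strings with an even number of 0s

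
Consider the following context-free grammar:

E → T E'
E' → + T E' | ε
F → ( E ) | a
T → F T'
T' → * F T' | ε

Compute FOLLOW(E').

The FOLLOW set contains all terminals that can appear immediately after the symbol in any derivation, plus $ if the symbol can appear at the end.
Useful FIRST sets: FIRST(E') = {+, ε}, FIRST(T') = {*, ε} (both E' and T' are nullable).
FOLLOW(E): E is the start symbol → $; E appears in F → ( E ) followed by ')' → FOLLOW(E) = {), $}.
FOLLOW(E'): E' appears at the right end of E → T E' and of E' → + T E', so FOLLOW(E') ⊇ FOLLOW(E) (the second occurrence adds nothing new). FOLLOW(E') = {), $}.

Final answer: {$, )}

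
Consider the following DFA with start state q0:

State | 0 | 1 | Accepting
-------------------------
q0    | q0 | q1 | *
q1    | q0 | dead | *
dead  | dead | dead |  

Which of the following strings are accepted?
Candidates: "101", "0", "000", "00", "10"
"101": q0 → q1 → q0 → q1; q1 is accepting → accepted
"0": q0 → q0; q0 is accepting → accepted
"000": q0 → q0 → q0 → q0; q0 is accepting → accepted
"00": q0 → q0 → q0; q0 is accepting → accepted
"10": q0 → q1 → q0; q0 is accepting → accepted

Final answer: "101", "0", "000", "00", "10"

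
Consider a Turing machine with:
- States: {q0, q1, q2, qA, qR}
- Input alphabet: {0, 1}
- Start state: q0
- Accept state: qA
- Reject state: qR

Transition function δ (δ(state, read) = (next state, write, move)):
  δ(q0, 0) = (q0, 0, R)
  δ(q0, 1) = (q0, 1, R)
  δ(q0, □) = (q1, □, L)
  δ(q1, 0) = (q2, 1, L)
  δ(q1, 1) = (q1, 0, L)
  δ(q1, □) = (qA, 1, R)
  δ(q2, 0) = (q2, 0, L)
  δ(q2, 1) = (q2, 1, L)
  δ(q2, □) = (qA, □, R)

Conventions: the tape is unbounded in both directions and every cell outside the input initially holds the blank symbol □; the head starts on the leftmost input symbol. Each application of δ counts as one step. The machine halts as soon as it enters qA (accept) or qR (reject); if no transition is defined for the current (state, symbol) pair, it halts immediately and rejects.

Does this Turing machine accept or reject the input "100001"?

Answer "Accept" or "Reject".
Step 0: [q0]100001 (head at position 0)
Step 1: δ(q0, 1) = (q0, 1, R)  ⊢  1[q0]00001 (head at position 1)
Step 2: δ(q0, 0) = (q0, 0, R)  ⊢  10[q0]0001 (head at position 2)
Step 3: δ(q0, 0) = (q0, 0, R)  ⊢  100[q0]001 (head at position 3)
Step 4: δ(q0, 0) = (q0, 0, R)  ⊢  1000[q0]01 (head at position 4)
Step 5: δ(q0, 0) = (q0, 0, R)  ⊢  10000[q0]1 (head at position 5)
Step 6: δ(q0, 1) = (q0, 1, R)  ⊢  100001[q0]□ (head at position 6)
Step 7: δ(q0, □) = (q1, □, L)  ⊢  10000[q1]1□ (head at position 5)
Step 8: δ(q1, 1) = (q1, 0, L)  ⊢  1000[q1]00□ (head at position 4)
Step 9: δ(q1, 0) = (q2, 1, L)  ⊢  100[q2]010□ (head at position 3)
Step 10: δ(q2, 0) = (q2, 0, L)  ⊢  10[q2]0010□ (head at position 2)
Step 11: δ(q2, 0) = (q2, 0, L)  ⊢  1[q2]00010□ (head at position 1)
Step 12: δ(q2, 0) = (q2, 0, L)  ⊢  [q2]100010□ (head at position 0)
Step 13: δ(q2, 1) = (q2, 1, L)  ⊢  [q2]□100010□ (head at position -1)
Step 14: δ(q2, □) = (qA, □, R)  ⊢  □[qA]100010□ (head at position 0)
The machine is in qA, so it halts and accepts.

Final answer: Accept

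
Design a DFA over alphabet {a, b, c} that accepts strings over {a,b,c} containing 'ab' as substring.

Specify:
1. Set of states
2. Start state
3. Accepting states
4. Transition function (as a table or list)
One valid DFA (any DFA recognizing the same language is acceptable):
States: {q0, q1, q2}
Start: q0
Accepting: {q2}
Transitions (accepting states marked with *):
State | a | b | c | Accepting
-----------------------------
q0    | q1 | q0 | q0 |  
q1    | q1 | q2 | q0 |  
q2    | q2 | q2 | q2 | *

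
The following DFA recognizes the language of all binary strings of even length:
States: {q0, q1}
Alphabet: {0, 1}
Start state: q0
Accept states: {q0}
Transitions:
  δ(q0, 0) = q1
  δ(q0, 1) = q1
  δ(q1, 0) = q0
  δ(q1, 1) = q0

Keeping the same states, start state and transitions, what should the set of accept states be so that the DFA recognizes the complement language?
The DFA is complete (every state has a transition on every symbol), so the complement
is recognized by the same DFA with accepting and non-accepting states swapped.
Original accept states: {q0}
Complement accept states = All states - Original accept states
= {q0, q1} - {q0}
= {q1}
Complement language: strings of ODD length

Final answer: {q1}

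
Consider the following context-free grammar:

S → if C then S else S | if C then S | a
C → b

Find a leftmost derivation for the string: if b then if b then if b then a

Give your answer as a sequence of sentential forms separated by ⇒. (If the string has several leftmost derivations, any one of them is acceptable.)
Start with S.
Step 1: the leftmost non-terminal is S; apply S → if C then S:  if C then S
Step 2: the leftmost non-terminal is C; apply C → b:  if b then S
Step 3: the leftmost non-terminal is S; apply S → if C then S:  if b then if C then S
Step 4: the leftmost non-terminal is C; apply C → b:  if b then if b then S
Step 5: the leftmost non-terminal is S; apply S → if C then S:  if b then if b then if C then S
Step 6: the leftmost non-terminal is C; apply C → b:  if b then if b then if b then S
Step 7: the leftmost non-terminal is S; apply S → a:  if b then if b then if b then a

Final answer: S ⇒ if C then S ⇒ if b then S ⇒ if b then if C then S ⇒ if b then if b then S ⇒ if b then if b then if C then S ⇒ if b then if b then if b then S ⇒ if b then if b then if b then a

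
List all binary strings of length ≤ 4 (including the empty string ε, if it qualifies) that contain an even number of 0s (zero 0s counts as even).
Checking every binary string of length 0 to 4:
  Length 0: accepted: ε | rejected: (none)
  Length 1: accepted: 1 | rejected: 0
  Length 2: accepted: 00, 11 | rejected: 01, 10
  Length 3: accepted: 001, 010, 100, 111 | rejected: 000, 011, 101, 110
  Length 4: accepted: 0000, 0011, 0101, 0110, 1001, 1010, 1100, 1111 | rejected: 0001, 0010, 0100, 0111, 1000, 1011, 1101, 1110
Total: 16 string(s).

Final answer: ε, 1, 00, 11, 001, 010, 100, 111, 0000, 0011, 0101, 0110, 1001, 1010, 1100, 1111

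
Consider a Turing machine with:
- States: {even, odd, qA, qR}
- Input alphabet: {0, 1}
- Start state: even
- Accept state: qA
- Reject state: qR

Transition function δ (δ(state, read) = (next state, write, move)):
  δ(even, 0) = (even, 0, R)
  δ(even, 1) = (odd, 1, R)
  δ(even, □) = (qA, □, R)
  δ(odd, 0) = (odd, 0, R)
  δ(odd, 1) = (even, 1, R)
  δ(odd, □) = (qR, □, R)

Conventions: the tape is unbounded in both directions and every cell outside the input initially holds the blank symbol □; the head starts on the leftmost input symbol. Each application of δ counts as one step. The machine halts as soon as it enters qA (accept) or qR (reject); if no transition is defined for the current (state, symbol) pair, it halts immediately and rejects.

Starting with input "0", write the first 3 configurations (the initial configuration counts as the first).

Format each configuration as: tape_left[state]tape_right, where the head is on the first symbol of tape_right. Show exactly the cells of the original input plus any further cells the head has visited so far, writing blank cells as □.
Step 0: [even]0 (head at position 0)
Step 1: δ(even, 0) = (even, 0, R)  ⊢  0[even]□ (head at position 1)
Step 2: δ(even, □) = (qA, □, R)  ⊢  0□[qA]□ (head at position 2)

Final answer: [even]0 ⊢ 0[even]□ ⊢ 0□[qA]□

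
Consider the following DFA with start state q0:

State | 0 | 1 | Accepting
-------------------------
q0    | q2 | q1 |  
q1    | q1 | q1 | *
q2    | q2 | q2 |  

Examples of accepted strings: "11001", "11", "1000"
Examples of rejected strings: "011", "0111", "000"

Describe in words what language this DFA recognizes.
non-empty binary strings starting with 1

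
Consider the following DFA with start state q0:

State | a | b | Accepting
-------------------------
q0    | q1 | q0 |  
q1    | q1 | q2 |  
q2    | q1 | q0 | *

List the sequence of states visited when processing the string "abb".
q0 → q1 → q2 → q0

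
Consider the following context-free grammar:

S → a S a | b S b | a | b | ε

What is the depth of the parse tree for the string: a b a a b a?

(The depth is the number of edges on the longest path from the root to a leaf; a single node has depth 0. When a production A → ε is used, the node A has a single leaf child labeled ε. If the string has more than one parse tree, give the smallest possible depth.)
The string has even length 6, so its (unique) parse tree peels off matching outer symbols: S → a S a, S → b S b, S → a S a, and finally S → ε for the empty middle.
The S nodes are at depths 0..3; the ε leaf under the innermost S is at depth 4 (terminal leaves are at depths 1..3).
Depth = 4.

Final answer: 4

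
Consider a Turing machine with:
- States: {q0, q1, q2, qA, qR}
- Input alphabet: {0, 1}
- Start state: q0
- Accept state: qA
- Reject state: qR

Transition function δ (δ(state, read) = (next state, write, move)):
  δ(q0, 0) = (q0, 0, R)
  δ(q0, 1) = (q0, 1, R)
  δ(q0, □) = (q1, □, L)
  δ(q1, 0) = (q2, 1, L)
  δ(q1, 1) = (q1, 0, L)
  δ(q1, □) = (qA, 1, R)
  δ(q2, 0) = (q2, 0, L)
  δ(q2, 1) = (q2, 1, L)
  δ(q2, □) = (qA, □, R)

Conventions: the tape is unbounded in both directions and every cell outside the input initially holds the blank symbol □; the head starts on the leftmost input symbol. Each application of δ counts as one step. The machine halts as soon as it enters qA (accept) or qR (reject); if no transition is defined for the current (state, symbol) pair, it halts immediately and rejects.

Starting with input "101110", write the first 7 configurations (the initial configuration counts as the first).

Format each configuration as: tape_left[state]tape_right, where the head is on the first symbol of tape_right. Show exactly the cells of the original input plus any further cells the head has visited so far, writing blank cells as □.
Step 0: [q0]101110 (head at position 0)
Step 1: δ(q0, 1) = (q0, 1, R)  ⊢  1[q0]01110 (head at position 1)
Step 2: δ(q0, 0) = (q0, 0, R)  ⊢  10[q0]1110 (head at position 2)
Step 3: δ(q0, 1) = (q0, 1, R)  ⊢  101[q0]110 (head at position 3)
Step 4: δ(q0, 1) = (q0, 1, R)  ⊢  1011[q0]10 (head at position 4)
Step 5: δ(q0, 1) = (q0, 1, R)  ⊢  10111[q0]0 (head at position 5)
Step 6: δ(q0, 0) = (q0, 0, R)  ⊢  101110[q0]□ (head at position 6)

Final answer: [q0]101110 ⊢ 1[q0]01110 ⊢ 10[q0]1110 ⊢ 101[q0]110 ⊢ 1011[q0]10 ⊢ 10111[q0]0 ⊢ 101110[q0]□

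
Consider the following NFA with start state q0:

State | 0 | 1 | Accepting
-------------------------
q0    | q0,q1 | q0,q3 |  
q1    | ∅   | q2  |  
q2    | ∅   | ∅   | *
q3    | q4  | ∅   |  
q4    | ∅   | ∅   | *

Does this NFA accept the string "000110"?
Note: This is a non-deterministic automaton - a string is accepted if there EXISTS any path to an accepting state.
Track the set of states the NFA could be in: start {q0}
Read '0': {q0} → {q0, q1}
Read '0': {q0, q1} → {q0, q1}
Read '0': {q0, q1} → {q0, q1}
Read '1': {q0, q1} → {q0, q2, q3}
Read '1': {q0, q2, q3} → {q0, q3}
Read '0': {q0, q3} → {q0, q1, q4}
Final set {q0, q1, q4} contains accepting state(s) {q4} → accepted.

Final answer: Yes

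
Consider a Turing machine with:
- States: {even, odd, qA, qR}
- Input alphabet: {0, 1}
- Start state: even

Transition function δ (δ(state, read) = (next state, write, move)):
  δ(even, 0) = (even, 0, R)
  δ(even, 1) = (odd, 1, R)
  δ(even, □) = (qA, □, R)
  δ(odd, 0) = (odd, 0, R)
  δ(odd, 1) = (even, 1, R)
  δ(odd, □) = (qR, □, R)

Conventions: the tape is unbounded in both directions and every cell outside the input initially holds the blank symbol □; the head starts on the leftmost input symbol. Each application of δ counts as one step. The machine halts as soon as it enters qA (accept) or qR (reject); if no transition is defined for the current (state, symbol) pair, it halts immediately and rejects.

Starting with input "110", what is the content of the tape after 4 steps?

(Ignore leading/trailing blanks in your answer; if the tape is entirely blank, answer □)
Step 0: [even]110 (head at position 0)
Step 1: δ(even, 1) = (odd, 1, R)  ⊢  1[odd]10 (head at position 1)
Step 2: δ(odd, 1) = (even, 1, R)  ⊢  11[even]0 (head at position 2)
Step 3: δ(even, 0) = (even, 0, R)  ⊢  110[even]□ (head at position 3)
Step 4: δ(even, □) = (qA, □, R)  ⊢  110□[qA]□ (head at position 4)
Tape after 4 steps (ignoring surrounding blanks): 110

Final answer: Tape: 110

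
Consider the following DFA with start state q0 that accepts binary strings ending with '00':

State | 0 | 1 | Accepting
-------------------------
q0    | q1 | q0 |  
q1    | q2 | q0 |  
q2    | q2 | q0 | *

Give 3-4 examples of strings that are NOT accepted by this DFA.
Any strings that end in a non-accepting state work; for example:
"0010": q0 → q1 → q2 → q0 → q1; q1 is not accepting → rejected
"0111": q0 → q1 → q0 → q0 → q0; q0 is not accepting → rejected
"1110": q0 → q0 → q0 → q0 → q1; q1 is not accepting → rejected
"1111": q0 → q0 → q0 → q0 → q0; q0 is not accepting → rejected

Final answer: "0010", "0111", "1110", "1111"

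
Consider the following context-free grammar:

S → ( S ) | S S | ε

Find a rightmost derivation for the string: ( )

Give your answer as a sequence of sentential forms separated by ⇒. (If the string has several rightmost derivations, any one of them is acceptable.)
Start with S.
Step 1: the rightmost non-terminal is S; apply S → ( S ):  ( S )
Step 2: the rightmost non-terminal is S; apply S → ε:  ( )

Final answer: S ⇒ ( S ) ⇒ ( )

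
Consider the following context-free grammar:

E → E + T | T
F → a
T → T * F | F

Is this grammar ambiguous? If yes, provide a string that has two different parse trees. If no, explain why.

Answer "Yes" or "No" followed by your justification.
This is the standard stratified expression grammar: '+' is introduced only by the left-recursive rule E → E + T and '*' only by the left-recursive rule T → T * F, with F → a. For any string, the last '+' must be the one produced at the root E (everything after it is a T containing no '+'), and likewise within each T the last '*' is produced at its root. This fixes the parse tree uniquely (left-associative, '*' binding tighter than '+'), so every string has exactly one parse tree.

Final answer: No - the grammar is unambiguous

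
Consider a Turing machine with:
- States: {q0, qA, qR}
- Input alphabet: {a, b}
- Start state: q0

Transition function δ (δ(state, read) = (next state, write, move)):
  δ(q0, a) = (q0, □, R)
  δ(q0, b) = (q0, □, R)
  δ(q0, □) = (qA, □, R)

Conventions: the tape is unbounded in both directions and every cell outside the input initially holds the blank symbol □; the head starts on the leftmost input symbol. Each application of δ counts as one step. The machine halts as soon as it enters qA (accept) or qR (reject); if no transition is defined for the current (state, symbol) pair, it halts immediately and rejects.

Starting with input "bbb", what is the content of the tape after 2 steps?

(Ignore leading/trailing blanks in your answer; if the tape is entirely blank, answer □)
Step 0: [q0]bbb (head at position 0)
Step 1: δ(q0, b) = (q0, □, R)  ⊢  □[q0]bb (head at position 1)
Step 2: δ(q0, b) = (q0, □, R)  ⊢  □□[q0]b (head at position 2)
Tape after 2 steps (ignoring surrounding blanks): b

Final answer: Tape: b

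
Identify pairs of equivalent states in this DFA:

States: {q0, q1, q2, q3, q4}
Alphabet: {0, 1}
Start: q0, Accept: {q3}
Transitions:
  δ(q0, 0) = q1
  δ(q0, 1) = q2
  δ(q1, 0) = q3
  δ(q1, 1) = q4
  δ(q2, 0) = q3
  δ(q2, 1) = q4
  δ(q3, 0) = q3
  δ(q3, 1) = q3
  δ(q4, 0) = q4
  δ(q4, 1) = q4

Using the table-filling algorithm:
Round 0 – mark pairs where exactly one state is accepting: (q0,q3), (q1,q3), (q2,q3), (q3,q4)
Round 1 – newly marked: (q0,q1) [on 0: q1 vs q3, already marked]; (q0,q2) [on 0: q1 vs q3, already marked]; (q1,q4) [on 0: q3 vs q4, already marked]; (q2,q4) [on 0: q3 vs q4, already marked]
Round 2 – newly marked: (q0,q4) [on 0: q1 vs q4, already marked]
No further pairs can be marked.
(q1, q2) unmarked: δ(q1,0)=q3, δ(q2,0)=q3; δ(q1,1)=q4, δ(q2,1)=q4 → equivalent
Equivalent pairs: (q1, q2)

Final answer: Equivalent pairs: (q1, q2)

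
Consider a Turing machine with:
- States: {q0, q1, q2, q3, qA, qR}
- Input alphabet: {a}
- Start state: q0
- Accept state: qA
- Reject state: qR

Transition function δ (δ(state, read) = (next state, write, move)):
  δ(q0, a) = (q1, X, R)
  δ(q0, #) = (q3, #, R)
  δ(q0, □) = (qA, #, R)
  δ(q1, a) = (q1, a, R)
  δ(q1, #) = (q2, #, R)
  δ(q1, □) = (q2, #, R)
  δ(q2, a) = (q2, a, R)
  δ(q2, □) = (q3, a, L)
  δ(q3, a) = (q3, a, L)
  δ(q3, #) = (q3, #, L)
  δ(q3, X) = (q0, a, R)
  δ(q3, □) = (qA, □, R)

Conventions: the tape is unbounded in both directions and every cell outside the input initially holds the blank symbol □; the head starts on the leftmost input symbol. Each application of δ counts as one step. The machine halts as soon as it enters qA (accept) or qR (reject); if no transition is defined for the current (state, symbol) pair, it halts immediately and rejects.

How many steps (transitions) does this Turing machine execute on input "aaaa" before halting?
Trace (configuration after each step, as tape_left[state]tape_right with head position):
Step 0: [q0]aaaa (head at position 0)
Step 1: X[q1]aaa (head 1)
Step 2: Xa[q1]aa (head 2)
Step 3: Xaa[q1]a (head 3)
Step 4: Xaaa[q1]□ (head 4)
Step 5: Xaaa#[q2]□ (head 5)
Step 6: Xaaa[q3]#a (head 4)
Step 7: Xaa[q3]a#a (head 3)
Step 8: Xa[q3]aa#a (head 2)
Step 9: X[q3]aaa#a (head 1)
Step 10: [q3]Xaaa#a (head 0)
Step 11: a[q0]aaa#a (head 1)
Step 12: aX[q1]aa#a (head 2)
Step 13: aXa[q1]a#a (head 3)
Step 14: aXaa[q1]#a (head 4)
Step 15: aXaa#[q2]a (head 5)
Step 16: aXaa#a[q2]□ (head 6)
Step 17: aXaa#[q3]aa (head 5)
Step 18: aXaa[q3]#aa (head 4)
Step 19: aXa[q3]a#aa (head 3)
Step 20: aX[q3]aa#aa (head 2)
Step 21: a[q3]Xaa#aa (head 1)
Step 22: aa[q0]aa#aa (head 2)
Step 23: aaX[q1]a#aa (head 3)
Step 24: aaXa[q1]#aa (head 4)
Step 25: aaXa#[q2]aa (head 5)
Step 26: aaXa#a[q2]a (head 6)
Step 27: aaXa#aa[q2]□ (head 7)
Step 28: aaXa#a[q3]aa (head 6)
Step 29: aaXa#[q3]aaa (head 5)
Step 30: aaXa[q3]#aaa (head 4)
Step 31: aaX[q3]a#aaa (head 3)
Step 32: aa[q3]Xa#aaa (head 2)
Step 33: aaa[q0]a#aaa (head 3)
Step 34: aaaX[q1]#aaa (head 4)
Step 35: aaaX#[q2]aaa (head 5)
Step 36: aaaX#a[q2]aa (head 6)
Step 37: aaaX#aa[q2]a (head 7)
Step 38: aaaX#aaa[q2]□ (head 8)
Step 39: aaaX#aa[q3]aa (head 7)
Step 40: aaaX#a[q3]aaa (head 6)
Step 41: aaaX#[q3]aaaa (head 5)
Step 42: aaaX[q3]#aaaa (head 4)
Step 43: aaa[q3]X#aaaa (head 3)
Step 44: aaaa[q0]#aaaa (head 4)
Step 45: aaaa#[q3]aaaa (head 5)
Step 46: aaaa[q3]#aaaa (head 4)
Step 47: aaa[q3]a#aaaa (head 3)
Step 48: aa[q3]aa#aaaa (head 2)
Step 49: a[q3]aaa#aaaa (head 1)
Step 50: [q3]aaaa#aaaa (head 0)
Step 51: [q3]□aaaa#aaaa (head -1)
Step 52: □[qA]aaaa#aaaa (head 0)
The machine is in qA, so it halts and accepts.
Number of transitions executed: 52.

Final answer: 52 steps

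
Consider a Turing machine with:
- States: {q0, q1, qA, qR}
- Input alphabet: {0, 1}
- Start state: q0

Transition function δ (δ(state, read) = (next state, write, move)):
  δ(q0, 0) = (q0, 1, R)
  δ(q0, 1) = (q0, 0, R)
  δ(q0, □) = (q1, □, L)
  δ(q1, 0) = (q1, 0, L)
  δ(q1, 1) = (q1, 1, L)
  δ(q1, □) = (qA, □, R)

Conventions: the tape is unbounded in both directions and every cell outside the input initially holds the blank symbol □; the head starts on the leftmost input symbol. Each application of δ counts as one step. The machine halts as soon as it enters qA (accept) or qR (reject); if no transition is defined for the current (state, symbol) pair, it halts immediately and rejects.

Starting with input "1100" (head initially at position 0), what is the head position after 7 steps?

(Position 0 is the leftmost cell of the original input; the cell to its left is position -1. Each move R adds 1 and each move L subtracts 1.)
Step 0: [q0]1100 (head at position 0)
Step 1: δ(q0, 1) = (q0, 0, R)  ⊢  0[q0]100 (head at position 1)
Step 2: δ(q0, 1) = (q0, 0, R)  ⊢  00[q0]00 (head at position 2)
Step 3: δ(q0, 0) = (q0, 1, R)  ⊢  001[q0]0 (head at position 3)
Step 4: δ(q0, 0) = (q0, 1, R)  ⊢  0011[q0]□ (head at position 4)
Step 5: δ(q0, □) = (q1, □, L)  ⊢  001[q1]1□ (head at position 3)
Step 6: δ(q1, 1) = (q1, 1, L)  ⊢  00[q1]11□ (head at position 2)
Step 7: δ(q1, 1) = (q1, 1, L)  ⊢  0[q1]011□ (head at position 1)
Head position after 7 steps: 1

Final answer: Position 1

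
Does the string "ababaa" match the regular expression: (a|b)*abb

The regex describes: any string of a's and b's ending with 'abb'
No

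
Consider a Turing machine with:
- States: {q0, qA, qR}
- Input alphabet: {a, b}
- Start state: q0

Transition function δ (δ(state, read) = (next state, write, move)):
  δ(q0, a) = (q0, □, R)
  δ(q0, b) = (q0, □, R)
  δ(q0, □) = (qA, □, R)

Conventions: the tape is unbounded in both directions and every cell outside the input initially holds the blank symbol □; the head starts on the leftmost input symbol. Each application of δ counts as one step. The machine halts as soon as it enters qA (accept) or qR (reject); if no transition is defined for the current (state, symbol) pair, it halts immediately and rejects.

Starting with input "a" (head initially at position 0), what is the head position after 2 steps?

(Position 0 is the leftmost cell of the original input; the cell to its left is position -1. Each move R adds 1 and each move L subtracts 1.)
Step 0: [q0]a (head at position 0)
Step 1: δ(q0, a) = (q0, □, R)  ⊢  □[q0]□ (head at position 1)
Step 2: δ(q0, □) = (qA, □, R)  ⊢  □□[qA]□ (head at position 2)
Head position after 2 steps: 2

Final answer: Position 2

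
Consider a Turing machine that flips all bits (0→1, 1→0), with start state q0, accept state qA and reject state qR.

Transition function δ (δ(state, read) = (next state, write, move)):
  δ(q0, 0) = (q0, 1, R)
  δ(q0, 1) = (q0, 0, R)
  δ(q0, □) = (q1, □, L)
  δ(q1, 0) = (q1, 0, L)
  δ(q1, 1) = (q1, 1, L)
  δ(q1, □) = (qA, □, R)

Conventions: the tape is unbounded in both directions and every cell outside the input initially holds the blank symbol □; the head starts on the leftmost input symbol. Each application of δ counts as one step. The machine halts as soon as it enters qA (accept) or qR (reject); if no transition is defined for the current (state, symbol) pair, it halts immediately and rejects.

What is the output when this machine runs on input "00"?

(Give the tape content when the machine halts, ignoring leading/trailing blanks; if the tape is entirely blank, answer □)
Step 0: [q0]00 (head at position 0)
Step 1: δ(q0, 0) = (q0, 1, R)  ⊢  1[q0]0 (head at position 1)
Step 2: δ(q0, 0) = (q0, 1, R)  ⊢  11[q0]□ (head at position 2)
Step 3: δ(q0, □) = (q1, □, L)  ⊢  1[q1]1□ (head at position 1)
Step 4: δ(q1, 1) = (q1, 1, L)  ⊢  [q1]11□ (head at position 0)
Step 5: δ(q1, 1) = (q1, 1, L)  ⊢  [q1]□11□ (head at position -1)
Step 6: δ(q1, □) = (qA, □, R)  ⊢  □[qA]11□ (head at position 0)
The machine is in qA, so it halts and accepts.
Tape content when halted (ignoring surrounding blanks): 11

Final answer: Output: 11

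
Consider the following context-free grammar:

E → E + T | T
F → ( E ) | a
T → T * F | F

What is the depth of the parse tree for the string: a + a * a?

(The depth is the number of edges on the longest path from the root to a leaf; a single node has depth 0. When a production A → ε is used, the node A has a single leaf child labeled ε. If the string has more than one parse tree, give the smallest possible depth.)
The grammar is unambiguous; the parse tree of a + a * a is:
E → E + T at the root (depth 0).
  Left E (depth 1) → T (2) → F (3) → a (4).
  Right T (depth 1) → T * F; that T (2) → F (3) → a (4); F (2) → a (3).
The longest root-to-leaf paths have 4 edges.
Depth = 4.

Final answer: 4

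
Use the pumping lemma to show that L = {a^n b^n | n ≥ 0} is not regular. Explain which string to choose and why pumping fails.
Language: L = {a^n b^n | n ≥ 0} (equal numbers of a's followed by b's)
Step 1: Assume for contradiction that L is regular, with pumping length p.
Step 2: Choose s = a^p b^p. Then s ∈ L (it has p a's followed by p b's) and |s| ≥ p.
Step 3: Consider any decomposition s = xyz with |xy| ≤ p and |y| > 0. Since |xy| ≤ p and the first p symbols of s are all a's, y = a^k for some k with 1 ≤ k ≤ p.
Step 4: Pumping up (i = 2): xy²z = a^(p+k) b^p, which has more a's than b's, so xy²z ∉ L.
This contradicts the pumping lemma, so L is not regular.

Final answer: Choose s = a^p b^p. Since |xy| ≤ p, y = a^k with k ≥ 1. Then xy²z = a^(p+k) b^p ∉ L.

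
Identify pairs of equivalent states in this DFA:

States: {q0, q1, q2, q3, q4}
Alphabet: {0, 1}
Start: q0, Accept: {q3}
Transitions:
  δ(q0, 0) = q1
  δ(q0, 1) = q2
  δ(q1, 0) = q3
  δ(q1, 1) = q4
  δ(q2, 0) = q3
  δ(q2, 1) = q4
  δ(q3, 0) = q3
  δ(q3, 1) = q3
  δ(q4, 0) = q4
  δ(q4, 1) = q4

Using the table-filling algorithm:
Round 0 – mark pairs where exactly one state is accepting: (q0,q3), (q1,q3), (q2,q3), (q3,q4)
Round 1 – newly marked: (q0,q1) [on 0: q1 vs q3, already marked]; (q0,q2) [on 0: q1 vs q3, already marked]; (q1,q4) [on 0: q3 vs q4, already marked]; (q2,q4) [on 0: q3 vs q4, already marked]
Round 2 – newly marked: (q0,q4) [on 0: q1 vs q4, already marked]
No further pairs can be marked.
(q1, q2) unmarked: δ(q1,0)=q3, δ(q2,0)=q3; δ(q1,1)=q4, δ(q2,1)=q4 → equivalent
Equivalent pairs: (q1, q2)

Final answer: Equivalent pairs: (q1, q2)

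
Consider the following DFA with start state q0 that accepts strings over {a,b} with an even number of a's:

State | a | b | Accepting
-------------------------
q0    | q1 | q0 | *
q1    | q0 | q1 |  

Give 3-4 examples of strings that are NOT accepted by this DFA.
Any strings that end in a non-accepting state work; for example:
"ba": q0 → q0 → q1; q1 is not accepting → rejected
"aaa": q0 → q1 → q0 → q1; q1 is not accepting → rejected
"aaba": q0 → q1 → q0 → q0 → q1; q1 is not accepting → rejected
"abbb": q0 → q1 → q1 → q1 → q1; q1 is not accepting → rejected

Final answer: "ba", "aaa", "aaba", "abbb"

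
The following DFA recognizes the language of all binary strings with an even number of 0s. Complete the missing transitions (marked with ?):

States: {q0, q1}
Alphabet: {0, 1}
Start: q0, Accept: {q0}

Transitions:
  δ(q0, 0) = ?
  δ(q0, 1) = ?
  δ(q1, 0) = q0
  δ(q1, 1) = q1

What each state remembers (consistent with the given transitions and accept states):
  q0: an even number of 0s has been read so far
  q1: an odd number of 0s has been read so far
Filling in the missing entries:
  δ(q0, 0): in q0 (an even number of 0s has been read so far), after reading 0 we have: an odd number of 0s has been read so far → q1
  δ(q0, 1): in q0 (an even number of 0s has been read so far), after reading 1 we have: an even number of 0s has been read so far → q0

Final answer: δ(q0, 0) = q1; δ(q0, 1) = q0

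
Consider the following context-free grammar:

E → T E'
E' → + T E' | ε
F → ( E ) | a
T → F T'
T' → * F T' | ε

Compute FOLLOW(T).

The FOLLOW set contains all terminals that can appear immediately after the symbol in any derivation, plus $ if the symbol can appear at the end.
Useful FIRST sets: FIRST(E') = {+, ε}, FIRST(T') = {*, ε} (both E' and T' are nullable).
FOLLOW(E): E is the start symbol → $; E appears in F → ( E ) followed by ')' → FOLLOW(E) = {), $}.
FOLLOW(E'): E' appears at the right end of E → T E' and of E' → + T E', so FOLLOW(E') ⊇ FOLLOW(E) (the second occurrence adds nothing new). FOLLOW(E') = {), $}.
FOLLOW(T): in E → T E' and E' → + T E', T is followed by E': add FIRST(E') minus ε = {+}; since E' is nullable, also add FOLLOW(E) and FOLLOW(E') = {), $}. FOLLOW(T) = {+, ), $}.

Final answer: {$, ), +}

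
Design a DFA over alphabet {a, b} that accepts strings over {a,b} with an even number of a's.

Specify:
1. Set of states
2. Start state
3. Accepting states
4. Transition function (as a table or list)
One valid DFA (any DFA recognizing the same language is acceptable):
States: {q0, q1}
Start: q0
Accepting: {q0}
Transitions (accepting states marked with *):
State | a | b | Accepting
-------------------------
q0    | q1 | q0 | *
q1    | q0 | q1 |  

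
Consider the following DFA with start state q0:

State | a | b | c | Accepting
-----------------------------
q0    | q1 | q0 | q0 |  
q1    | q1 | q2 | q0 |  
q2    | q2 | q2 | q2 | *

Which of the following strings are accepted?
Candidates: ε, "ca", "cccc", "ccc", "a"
ε: q0; q0 is not accepting → rejected
"ca": q0 → q0 → q1; q1 is not accepting → rejected
"cccc": q0 → q0 → q0 → q0 → q0; q0 is not accepting → rejected
"ccc": q0 → q0 → q0 → q0; q0 is not accepting → rejected
"a": q0 → q1; q1 is not accepting → rejected

Final answer: None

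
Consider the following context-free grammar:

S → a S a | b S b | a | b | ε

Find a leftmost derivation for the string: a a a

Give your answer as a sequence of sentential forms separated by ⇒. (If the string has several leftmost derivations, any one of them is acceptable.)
Start with S.
Step 1: the leftmost non-terminal is S; apply S → a S a:  a S a
Step 2: the leftmost non-terminal is S; apply S → a:  a a a

Final answer: S ⇒ a S a ⇒ a a a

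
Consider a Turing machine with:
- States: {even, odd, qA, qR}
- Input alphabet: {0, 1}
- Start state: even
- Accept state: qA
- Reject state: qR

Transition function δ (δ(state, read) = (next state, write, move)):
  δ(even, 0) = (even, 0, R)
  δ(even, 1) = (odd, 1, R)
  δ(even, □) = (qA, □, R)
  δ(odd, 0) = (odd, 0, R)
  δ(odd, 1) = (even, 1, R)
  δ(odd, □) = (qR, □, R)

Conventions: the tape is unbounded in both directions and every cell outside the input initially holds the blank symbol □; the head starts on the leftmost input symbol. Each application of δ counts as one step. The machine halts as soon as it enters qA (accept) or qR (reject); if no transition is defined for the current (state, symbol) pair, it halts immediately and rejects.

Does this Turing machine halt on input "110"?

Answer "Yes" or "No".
Step 0: [even]110 (head at position 0)
Step 1: δ(even, 1) = (odd, 1, R)  ⊢  1[odd]10 (head at position 1)
Step 2: δ(odd, 1) = (even, 1, R)  ⊢  11[even]0 (head at position 2)
Step 3: δ(even, 0) = (even, 0, R)  ⊢  110[even]□ (head at position 3)
Step 4: δ(even, □) = (qA, □, R)  ⊢  110□[qA]□ (head at position 4)
The machine is in qA, so it halts and accepts.
It halts after 4 steps.

Final answer: Yes - halts after 4 steps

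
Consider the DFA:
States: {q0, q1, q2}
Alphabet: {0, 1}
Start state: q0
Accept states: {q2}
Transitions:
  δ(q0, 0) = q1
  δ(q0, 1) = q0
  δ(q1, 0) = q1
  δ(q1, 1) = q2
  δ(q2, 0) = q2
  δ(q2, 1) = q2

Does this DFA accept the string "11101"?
Processing string "11101":
  q0 --1--> q0
  q0 --1--> q0
  q0 --1--> q0
  q0 --0--> q1
  q1 --1--> q2
Final state: q2
Accept states: {q2}
q2 is an accept state, so the string is accepted.

Final answer: Yes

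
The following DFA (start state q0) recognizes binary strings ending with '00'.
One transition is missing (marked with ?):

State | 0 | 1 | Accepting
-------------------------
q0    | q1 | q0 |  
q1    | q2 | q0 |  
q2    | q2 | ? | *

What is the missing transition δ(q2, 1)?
q0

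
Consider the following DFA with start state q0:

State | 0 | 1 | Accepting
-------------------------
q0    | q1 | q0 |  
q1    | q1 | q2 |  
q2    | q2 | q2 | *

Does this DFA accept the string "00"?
Start in q0.
Read '0': q0 → q1
Read '0': q1 → q1
Final state q1 is not accepting, so the string is rejected.

Final answer: No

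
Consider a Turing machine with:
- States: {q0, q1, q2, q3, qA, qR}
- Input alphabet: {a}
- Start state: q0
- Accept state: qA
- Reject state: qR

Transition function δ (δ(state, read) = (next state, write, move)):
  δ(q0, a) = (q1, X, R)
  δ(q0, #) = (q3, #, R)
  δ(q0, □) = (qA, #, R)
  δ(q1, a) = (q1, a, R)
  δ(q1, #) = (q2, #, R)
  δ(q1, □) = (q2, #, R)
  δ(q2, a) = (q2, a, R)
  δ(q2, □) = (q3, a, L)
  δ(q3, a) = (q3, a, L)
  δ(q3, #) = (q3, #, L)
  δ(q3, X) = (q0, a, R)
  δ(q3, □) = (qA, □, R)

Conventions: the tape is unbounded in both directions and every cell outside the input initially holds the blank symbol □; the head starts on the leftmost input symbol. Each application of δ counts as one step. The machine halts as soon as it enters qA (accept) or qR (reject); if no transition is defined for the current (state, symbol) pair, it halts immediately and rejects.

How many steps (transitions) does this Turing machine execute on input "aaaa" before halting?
Trace (configuration after each step, as tape_left[state]tape_right with head position):
Step 0: [q0]aaaa (head at position 0)
Step 1: X[q1]aaa (head 1)
Step 2: Xa[q1]aa (head 2)
Step 3: Xaa[q1]a (head 3)
Step 4: Xaaa[q1]□ (head 4)
Step 5: Xaaa#[q2]□ (head 5)
Step 6: Xaaa[q3]#a (head 4)
Step 7: Xaa[q3]a#a (head 3)
Step 8: Xa[q3]aa#a (head 2)
Step 9: X[q3]aaa#a (head 1)
Step 10: [q3]Xaaa#a (head 0)
Step 11: a[q0]aaa#a (head 1)
Step 12: aX[q1]aa#a (head 2)
Step 13: aXa[q1]a#a (head 3)
Step 14: aXaa[q1]#a (head 4)
Step 15: aXaa#[q2]a (head 5)
Step 16: aXaa#a[q2]□ (head 6)
Step 17: aXaa#[q3]aa (head 5)
Step 18: aXaa[q3]#aa (head 4)
Step 19: aXa[q3]a#aa (head 3)
Step 20: aX[q3]aa#aa (head 2)
Step 21: a[q3]Xaa#aa (head 1)
Step 22: aa[q0]aa#aa (head 2)
Step 23: aaX[q1]a#aa (head 3)
Step 24: aaXa[q1]#aa (head 4)
Step 25: aaXa#[q2]aa (head 5)
Step 26: aaXa#a[q2]a (head 6)
Step 27: aaXa#aa[q2]□ (head 7)
Step 28: aaXa#a[q3]aa (head 6)
Step 29: aaXa#[q3]aaa (head 5)
Step 30: aaXa[q3]#aaa (head 4)
Step 31: aaX[q3]a#aaa (head 3)
Step 32: aa[q3]Xa#aaa (head 2)
Step 33: aaa[q0]a#aaa (head 3)
Step 34: aaaX[q1]#aaa (head 4)
Step 35: aaaX#[q2]aaa (head 5)
Step 36: aaaX#a[q2]aa (head 6)
Step 37: aaaX#aa[q2]a (head 7)
Step 38: aaaX#aaa[q2]□ (head 8)
Step 39: aaaX#aa[q3]aa (head 7)
Step 40: aaaX#a[q3]aaa (head 6)
Step 41: aaaX#[q3]aaaa (head 5)
Step 42: aaaX[q3]#aaaa (head 4)
Step 43: aaa[q3]X#aaaa (head 3)
Step 44: aaaa[q0]#aaaa (head 4)
Step 45: aaaa#[q3]aaaa (head 5)
Step 46: aaaa[q3]#aaaa (head 4)
Step 47: aaa[q3]a#aaaa (head 3)
Step 48: aa[q3]aa#aaaa (head 2)
Step 49: a[q3]aaa#aaaa (head 1)
Step 50: [q3]aaaa#aaaa (head 0)
Step 51: [q3]□aaaa#aaaa (head -1)
Step 52: □[qA]aaaa#aaaa (head 0)
The machine is in qA, so it halts and accepts.
Number of transitions executed: 52.

Final answer: 52 steps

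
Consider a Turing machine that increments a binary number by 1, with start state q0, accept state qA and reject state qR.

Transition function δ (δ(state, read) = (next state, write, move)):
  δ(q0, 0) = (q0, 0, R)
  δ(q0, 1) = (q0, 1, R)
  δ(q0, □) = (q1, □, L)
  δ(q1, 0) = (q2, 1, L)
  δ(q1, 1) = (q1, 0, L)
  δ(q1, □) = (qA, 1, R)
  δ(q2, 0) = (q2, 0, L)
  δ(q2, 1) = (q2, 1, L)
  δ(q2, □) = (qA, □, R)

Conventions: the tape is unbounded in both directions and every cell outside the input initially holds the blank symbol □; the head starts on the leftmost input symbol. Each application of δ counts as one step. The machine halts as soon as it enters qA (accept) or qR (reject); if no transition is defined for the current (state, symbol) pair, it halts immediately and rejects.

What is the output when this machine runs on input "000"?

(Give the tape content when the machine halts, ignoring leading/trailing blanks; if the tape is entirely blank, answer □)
Step 0: [q0]000 (head at position 0)
Step 1: δ(q0, 0) = (q0, 0, R)  ⊢  0[q0]00 (head at position 1)
Step 2: δ(q0, 0) = (q0, 0, R)  ⊢  00[q0]0 (head at position 2)
Step 3: δ(q0, 0) = (q0, 0, R)  ⊢  000[q0]□ (head at position 3)
Step 4: δ(q0, □) = (q1, □, L)  ⊢  00[q1]0□ (head at position 2)
Step 5: δ(q1, 0) = (q2, 1, L)  ⊢  0[q2]01□ (head at position 1)
Step 6: δ(q2, 0) = (q2, 0, L)  ⊢  [q2]001□ (head at position 0)
Step 7: δ(q2, 0) = (q2, 0, L)  ⊢  [q2]□001□ (head at position -1)
Step 8: δ(q2, □) = (qA, □, R)  ⊢  □[qA]001□ (head at position 0)
The machine is in qA, so it halts and accepts.
Tape content when halted (ignoring surrounding blanks): 001

Final answer: Output: 001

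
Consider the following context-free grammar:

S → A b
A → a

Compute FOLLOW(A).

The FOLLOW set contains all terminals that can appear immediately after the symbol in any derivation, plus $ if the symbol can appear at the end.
A occurs only in S → A b, where it is immediately followed by the terminal b. So FOLLOW(A) = {b}.

Final answer: {b}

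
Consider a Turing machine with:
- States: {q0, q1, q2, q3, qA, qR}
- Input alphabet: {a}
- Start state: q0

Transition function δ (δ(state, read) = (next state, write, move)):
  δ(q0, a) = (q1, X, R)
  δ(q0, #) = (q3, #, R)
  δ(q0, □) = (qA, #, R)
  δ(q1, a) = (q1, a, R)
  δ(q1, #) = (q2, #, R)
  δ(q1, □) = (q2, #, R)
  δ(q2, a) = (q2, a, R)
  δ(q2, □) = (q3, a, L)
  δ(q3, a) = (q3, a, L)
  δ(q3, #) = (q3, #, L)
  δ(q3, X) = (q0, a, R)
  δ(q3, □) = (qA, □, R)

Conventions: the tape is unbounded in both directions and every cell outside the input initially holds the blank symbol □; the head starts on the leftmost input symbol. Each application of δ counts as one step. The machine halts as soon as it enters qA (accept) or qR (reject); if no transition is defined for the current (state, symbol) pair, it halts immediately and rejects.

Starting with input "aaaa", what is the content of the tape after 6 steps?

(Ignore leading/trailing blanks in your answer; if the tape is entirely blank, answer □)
Step 0: [q0]aaaa (head at position 0)
Step 1: δ(q0, a) = (q1, X, R)  ⊢  X[q1]aaa (head at position 1)
Step 2: δ(q1, a) = (q1, a, R)  ⊢  Xa[q1]aa (head at position 2)
Step 3: δ(q1, a) = (q1, a, R)  ⊢  Xaa[q1]a (head at position 3)
Step 4: δ(q1, a) = (q1, a, R)  ⊢  Xaaa[q1]□ (head at position 4)
Step 5: δ(q1, □) = (q2, #, R)  ⊢  Xaaa#[q2]□ (head at position 5)
Step 6: δ(q2, □) = (q3, a, L)  ⊢  Xaaa[q3]#a (head at position 4)
Tape after 6 steps (ignoring surrounding blanks): Xaaa#a

Final answer: Tape: Xaaa#a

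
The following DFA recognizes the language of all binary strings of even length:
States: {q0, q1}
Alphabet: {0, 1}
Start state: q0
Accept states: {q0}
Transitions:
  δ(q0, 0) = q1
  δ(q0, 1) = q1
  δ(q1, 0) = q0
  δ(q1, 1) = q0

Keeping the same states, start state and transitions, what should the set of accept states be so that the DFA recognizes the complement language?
The DFA is complete (every state has a transition on every symbol), so the complement
is recognized by the same DFA with accepting and non-accepting states swapped.
Original accept states: {q0}
Complement accept states = All states - Original accept states
= {q0, q1} - {q0}
= {q1}
Complement language: strings of ODD length

Final answer: {q1}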